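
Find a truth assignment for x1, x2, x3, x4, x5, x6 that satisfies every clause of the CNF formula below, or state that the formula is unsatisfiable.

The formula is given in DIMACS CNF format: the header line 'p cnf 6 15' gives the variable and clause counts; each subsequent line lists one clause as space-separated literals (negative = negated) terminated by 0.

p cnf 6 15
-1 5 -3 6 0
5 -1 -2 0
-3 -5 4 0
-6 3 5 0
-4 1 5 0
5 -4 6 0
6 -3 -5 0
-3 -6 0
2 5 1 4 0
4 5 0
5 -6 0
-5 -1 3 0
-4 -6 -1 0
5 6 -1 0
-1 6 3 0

Suppose x3 = False.
Suppose x6 = False.
Unit clause (¬x1) forces x1 = False.
Suppose x4 = True.
Unit clause (x5) forces x5 = True.
All clauses hold; x2 can take either value.

x1: False; x2: False; x3: False; x4: True; x5: True; x6: False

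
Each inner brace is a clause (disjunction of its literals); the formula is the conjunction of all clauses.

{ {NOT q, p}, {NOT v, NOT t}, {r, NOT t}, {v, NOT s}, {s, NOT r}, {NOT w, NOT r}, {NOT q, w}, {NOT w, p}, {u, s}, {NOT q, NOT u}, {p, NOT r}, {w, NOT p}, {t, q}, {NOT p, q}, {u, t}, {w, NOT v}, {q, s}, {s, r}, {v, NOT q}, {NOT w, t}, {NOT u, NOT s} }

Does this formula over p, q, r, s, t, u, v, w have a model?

Branch on q: set q = false.
(t) alone gives t = true.
(NOT v) alone gives v = false.
(r) alone gives r = true.
(NOT s) alone gives s = false.
Now (s) is unsatisfied and unit — conflict.
That branch fails; take q = true instead.
(p) alone gives p = true.
(w) alone gives w = true.
(NOT r) alone gives r = false.
(NOT t) alone gives t = false.
Now (t) is unsatisfied and unit — conflict.
Both values of q lead to a conflict.
No assignment satisfies every clause.

Unsatisfiable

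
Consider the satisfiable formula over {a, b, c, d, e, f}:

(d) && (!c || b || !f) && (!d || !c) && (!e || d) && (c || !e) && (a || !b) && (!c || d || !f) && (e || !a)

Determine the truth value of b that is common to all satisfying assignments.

Suppose b = true.
(d) alone gives d = true.
(!c) alone gives c = false.
(!e) alone gives e = false.
(a) alone gives a = true.
Now (!a) is unsatisfied and unit — conflict.
So every satisfying assignment has b = False.

False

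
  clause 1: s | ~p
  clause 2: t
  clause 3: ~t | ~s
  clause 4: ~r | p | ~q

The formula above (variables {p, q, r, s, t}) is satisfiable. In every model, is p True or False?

Suppose p = 1.
(s) alone gives s = 1.
(t) alone gives t = 1.
But (~t) is also a unit clause — contradiction.
So every satisfying assignment has p = False.

False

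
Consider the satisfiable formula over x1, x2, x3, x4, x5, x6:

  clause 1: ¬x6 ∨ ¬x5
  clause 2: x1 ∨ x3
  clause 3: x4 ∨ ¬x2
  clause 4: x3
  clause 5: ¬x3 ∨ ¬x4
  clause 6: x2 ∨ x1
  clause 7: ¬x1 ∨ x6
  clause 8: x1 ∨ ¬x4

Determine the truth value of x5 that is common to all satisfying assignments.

Suppose x5 = True.
Unit clause (¬x6) forces x6 = False.
Unit clause (x3) forces x3 = True.
Unit clause (¬x4) forces x4 = False.
Unit clause (¬x2) forces x2 = False.
Unit clause (x1) forces x1 = True.
Now (¬x1) is unsatisfied and unit — conflict.
So every satisfying assignment has x5 = False.

False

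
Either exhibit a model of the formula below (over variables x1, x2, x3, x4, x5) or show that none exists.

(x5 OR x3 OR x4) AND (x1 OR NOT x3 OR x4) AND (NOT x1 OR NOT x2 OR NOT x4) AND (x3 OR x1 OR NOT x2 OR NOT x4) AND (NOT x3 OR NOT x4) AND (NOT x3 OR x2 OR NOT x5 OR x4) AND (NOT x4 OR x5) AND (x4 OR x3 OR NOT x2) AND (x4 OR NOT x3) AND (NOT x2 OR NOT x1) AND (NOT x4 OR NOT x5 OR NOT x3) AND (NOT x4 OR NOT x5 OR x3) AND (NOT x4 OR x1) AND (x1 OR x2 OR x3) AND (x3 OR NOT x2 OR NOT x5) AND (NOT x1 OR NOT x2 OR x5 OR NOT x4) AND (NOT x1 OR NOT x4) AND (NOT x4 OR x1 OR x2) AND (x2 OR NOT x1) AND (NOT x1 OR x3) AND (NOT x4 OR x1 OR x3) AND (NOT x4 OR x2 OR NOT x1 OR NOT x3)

UNSATISFIABLE

Suppose x3 = false.
(NOT x1) alone gives x1 = false.
(NOT x4) alone gives x4 = false.
(x5) alone gives x5 = true.
(NOT x2) alone gives x2 = false.
That conflicts with the unit clause (x2).
Backtrack on x3: now try x3 = true.
(NOT x4) alone gives x4 = false.
That conflicts with the unit clause (x4).
Either choice for x3 ends in contradiction.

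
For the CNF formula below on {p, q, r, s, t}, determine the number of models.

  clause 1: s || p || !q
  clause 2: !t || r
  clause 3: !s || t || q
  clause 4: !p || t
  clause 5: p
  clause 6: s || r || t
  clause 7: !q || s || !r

There are 2^5 = 32 truth assignments over (p, q, r, s, t).
Split on p. With p = true, the clauses containing p are satisfied and !p drops from the rest; 3 of the 2^4 = 16 assignments to the other variables satisfy what remains.
With p = false, by the same count on the reduced clause set, 0 assignments work.
(One model: p=T, q=F, r=T, s=F, t=T.)
Total: 3 + 0 = 3.

3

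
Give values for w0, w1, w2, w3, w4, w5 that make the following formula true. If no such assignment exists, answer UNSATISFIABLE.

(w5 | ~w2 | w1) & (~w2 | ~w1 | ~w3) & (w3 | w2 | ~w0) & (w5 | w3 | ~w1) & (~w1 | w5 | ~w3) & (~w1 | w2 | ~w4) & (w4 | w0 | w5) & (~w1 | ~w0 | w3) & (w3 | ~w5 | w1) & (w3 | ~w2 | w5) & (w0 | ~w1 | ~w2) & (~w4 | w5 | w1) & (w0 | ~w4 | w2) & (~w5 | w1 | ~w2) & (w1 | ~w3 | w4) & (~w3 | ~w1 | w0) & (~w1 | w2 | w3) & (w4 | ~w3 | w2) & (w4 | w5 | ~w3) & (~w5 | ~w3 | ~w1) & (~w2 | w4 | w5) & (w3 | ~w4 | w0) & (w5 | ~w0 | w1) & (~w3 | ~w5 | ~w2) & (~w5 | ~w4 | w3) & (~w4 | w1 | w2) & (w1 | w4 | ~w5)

UNSATISFIABLE

Branch on w5: set w5 = 1.
Branch on w3: set w3 = 1.
(~w1) alone gives w1 = 0.
(~w2) alone gives w2 = 0.
(w4) alone gives w4 = 1.
That conflicts with the unit clause (~w4).
That branch fails; take w3 = 0 instead.
(w1) alone gives w1 = 1.
(~w0) alone gives w0 = 0.
(~w2) alone gives w2 = 0.
That conflicts with the unit clause (w2).
Neither w3 = 1 nor w3 = 0 works.
That branch fails; take w5 = 0 instead.
Branch on w2: set w2 = 0.
Branch on w3: set w3 = 1.
(~w1) alone gives w1 = 0.
(~w4) alone gives w4 = 0.
That conflicts with the unit clause (w4).
That branch fails; take w3 = 0 instead.
(~w0) alone gives w0 = 0.
(~w1) alone gives w1 = 0.
(w4) alone gives w4 = 1.
That conflicts with the unit clause (~w4).
Neither w3 = 1 nor w3 = 0 works.
That branch fails; take w2 = 1 instead.
(w1) alone gives w1 = 1.
(~w3) alone gives w3 = 0.
That conflicts with the unit clause (w3).
Neither w2 = 1 nor w2 = 0 works.
Neither w5 = 1 nor w5 = 0 works.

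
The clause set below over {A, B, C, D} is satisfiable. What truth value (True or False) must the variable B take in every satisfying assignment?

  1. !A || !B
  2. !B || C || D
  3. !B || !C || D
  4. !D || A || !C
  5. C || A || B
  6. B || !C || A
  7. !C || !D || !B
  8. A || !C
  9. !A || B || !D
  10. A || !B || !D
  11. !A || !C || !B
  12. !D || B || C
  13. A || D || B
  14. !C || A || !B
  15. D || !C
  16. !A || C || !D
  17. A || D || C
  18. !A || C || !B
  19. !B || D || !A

False

Suppose B = true.
The clause (!A) is unit, so A = false.
The clause (!C) is unit, so C = false.
The clause (D) is unit, so D = true.
But (!D) is also a unit clause — contradiction.
So every satisfying assignment has B = False.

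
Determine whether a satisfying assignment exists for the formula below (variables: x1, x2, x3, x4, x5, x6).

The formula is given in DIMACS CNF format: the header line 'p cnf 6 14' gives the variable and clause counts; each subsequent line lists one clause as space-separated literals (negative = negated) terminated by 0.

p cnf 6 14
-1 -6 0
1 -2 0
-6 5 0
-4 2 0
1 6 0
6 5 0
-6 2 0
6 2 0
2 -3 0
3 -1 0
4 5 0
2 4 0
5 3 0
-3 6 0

Try x1 = False.
Unit clause (¬x2) forces x2 = False.
Unit clause (¬x4) forces x4 = False.
But (x4) is also a unit clause — contradiction.
So x1 must be the other value — set x1 = True.
Unit clause (¬x6) forces x6 = False.
Unit clause (x5) forces x5 = True.
Unit clause (x2) forces x2 = True.
Unit clause (x3) forces x3 = True.
But (¬x3) is also a unit clause — contradiction.
Neither x1 = True nor x1 = False works.
No assignment satisfies every clause.

No, unsatisfiable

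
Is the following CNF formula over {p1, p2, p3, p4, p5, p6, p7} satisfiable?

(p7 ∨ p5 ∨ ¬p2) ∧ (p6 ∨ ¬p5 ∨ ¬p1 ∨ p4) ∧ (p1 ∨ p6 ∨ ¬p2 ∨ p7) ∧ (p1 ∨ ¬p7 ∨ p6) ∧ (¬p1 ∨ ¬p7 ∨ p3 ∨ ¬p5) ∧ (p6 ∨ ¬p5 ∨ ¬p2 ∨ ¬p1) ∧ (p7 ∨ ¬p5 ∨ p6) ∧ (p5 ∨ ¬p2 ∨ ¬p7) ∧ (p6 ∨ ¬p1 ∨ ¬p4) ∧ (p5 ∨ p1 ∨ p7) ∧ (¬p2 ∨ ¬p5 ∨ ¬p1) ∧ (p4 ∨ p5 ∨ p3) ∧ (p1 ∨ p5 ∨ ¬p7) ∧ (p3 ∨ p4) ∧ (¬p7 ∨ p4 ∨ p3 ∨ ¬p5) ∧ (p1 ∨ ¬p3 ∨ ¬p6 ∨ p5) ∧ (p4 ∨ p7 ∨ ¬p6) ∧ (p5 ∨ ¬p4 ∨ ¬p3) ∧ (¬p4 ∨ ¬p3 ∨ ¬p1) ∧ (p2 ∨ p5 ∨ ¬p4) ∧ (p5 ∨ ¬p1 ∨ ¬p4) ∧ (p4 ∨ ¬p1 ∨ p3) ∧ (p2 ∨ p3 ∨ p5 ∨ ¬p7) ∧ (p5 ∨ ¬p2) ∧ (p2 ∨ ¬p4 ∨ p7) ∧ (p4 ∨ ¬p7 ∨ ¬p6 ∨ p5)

Yes

Branch on p3: set p3 = False.
The clause (p4) is unit, so p4 = True.
Branch on p6: set p6 = True.
Branch on p2: set p2 = False.
The clause (p5) is unit, so p5 = True.
The clause (p7) is unit, so p7 = True.
The clause (¬p1) is unit, so p1 = False.
This assignment satisfies each clause.
A satisfying assignment: p1: False,  p2: False,  p3: False,  p4: True,  p5: True,  p6: True,  p7: True.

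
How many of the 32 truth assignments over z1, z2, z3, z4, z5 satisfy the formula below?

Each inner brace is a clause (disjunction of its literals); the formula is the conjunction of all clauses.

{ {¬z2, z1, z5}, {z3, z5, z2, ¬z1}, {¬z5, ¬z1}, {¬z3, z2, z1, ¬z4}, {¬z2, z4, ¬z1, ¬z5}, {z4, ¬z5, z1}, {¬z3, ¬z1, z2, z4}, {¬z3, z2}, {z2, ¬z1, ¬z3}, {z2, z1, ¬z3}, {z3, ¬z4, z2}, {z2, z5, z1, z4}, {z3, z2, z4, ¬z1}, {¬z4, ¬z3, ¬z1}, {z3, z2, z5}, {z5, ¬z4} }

There are 2^5 = 32 truth assignments over (z1, z2, z3, z4, z5).
Split on z1. With z1 = True, the clauses containing z1 are satisfied and ¬z1 drops from the rest; 2 of the 2^4 = 16 assignments to the other variables satisfy what remains.
With z1 = False, by the same count on the reduced clause set, 2 assignments work.
(One model: z1=F, z2=T, z3=F, z4=T, z5=T.)
Total: 2 + 2 = 4.

4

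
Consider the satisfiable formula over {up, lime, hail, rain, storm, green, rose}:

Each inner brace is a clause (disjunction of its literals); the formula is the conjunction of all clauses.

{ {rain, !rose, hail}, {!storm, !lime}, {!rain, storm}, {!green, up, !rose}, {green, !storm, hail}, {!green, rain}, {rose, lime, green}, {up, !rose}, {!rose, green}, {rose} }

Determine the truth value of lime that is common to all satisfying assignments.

False

Suppose lime = true.
Unit clause (!storm) forces storm = false.
Unit clause (!rain) forces rain = false.
Unit clause (!green) forces green = false.
Unit clause (!rose) forces rose = false.
That conflicts with the unit clause (rose).
So every satisfying assignment has lime = False.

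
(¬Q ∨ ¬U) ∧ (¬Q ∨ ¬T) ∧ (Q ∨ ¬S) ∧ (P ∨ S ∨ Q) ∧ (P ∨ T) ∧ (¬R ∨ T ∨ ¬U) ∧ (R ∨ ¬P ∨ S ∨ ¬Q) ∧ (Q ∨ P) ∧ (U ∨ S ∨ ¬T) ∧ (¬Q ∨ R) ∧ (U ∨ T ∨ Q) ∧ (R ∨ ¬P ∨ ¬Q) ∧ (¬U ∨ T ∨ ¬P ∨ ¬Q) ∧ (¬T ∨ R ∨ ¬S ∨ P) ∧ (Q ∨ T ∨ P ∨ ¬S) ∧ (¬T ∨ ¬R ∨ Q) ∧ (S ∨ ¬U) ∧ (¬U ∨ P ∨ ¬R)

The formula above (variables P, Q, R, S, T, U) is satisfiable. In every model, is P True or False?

True

Suppose P = False.
The clause (T) is unit, so T = True.
The clause (¬Q) is unit, so Q = False.
That conflicts with the unit clause (Q).
So every satisfying assignment has P = True.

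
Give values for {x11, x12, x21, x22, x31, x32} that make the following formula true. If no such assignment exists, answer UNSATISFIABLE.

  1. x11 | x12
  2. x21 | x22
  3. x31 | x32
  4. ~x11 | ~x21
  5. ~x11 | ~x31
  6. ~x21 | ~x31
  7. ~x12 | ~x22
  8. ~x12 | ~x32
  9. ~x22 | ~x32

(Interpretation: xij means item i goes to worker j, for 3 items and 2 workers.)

UNSATISFIABLE

Case x11 = 1:
From the singleton clause (~x21), x21 = 0.
From the singleton clause (x22), x22 = 1.
From the singleton clause (~x31), x31 = 0.
From the singleton clause (x32), x32 = 1.
But (~x32) is also a unit clause — contradiction.
That branch fails; take x11 = 0 instead.
From the singleton clause (x12), x12 = 1.
From the singleton clause (~x22), x22 = 0.
From the singleton clause (x21), x21 = 1.
From the singleton clause (~x31), x31 = 0.
From the singleton clause (x32), x32 = 1.
But (~x32) is also a unit clause — contradiction.
Neither x11 = 1 nor x11 = 0 works.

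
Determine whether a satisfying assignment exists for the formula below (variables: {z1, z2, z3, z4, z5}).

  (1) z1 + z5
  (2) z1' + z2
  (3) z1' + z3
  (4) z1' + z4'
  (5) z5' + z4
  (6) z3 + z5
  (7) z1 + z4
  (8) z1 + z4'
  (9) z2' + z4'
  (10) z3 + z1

Case z1 = 1:
From the singleton clause (z2), z2 = 1.
From the singleton clause (z3), z3 = 1.
From the singleton clause (z4'), z4 = 0.
From the singleton clause (z5'), z5 = 0.
This assignment satisfies each clause.
A satisfying assignment: z1 ↦ 1,  z2 ↦ 1,  z3 ↦ 1,  z4 ↦ 0,  z5 ↦ 0.

Satisfiable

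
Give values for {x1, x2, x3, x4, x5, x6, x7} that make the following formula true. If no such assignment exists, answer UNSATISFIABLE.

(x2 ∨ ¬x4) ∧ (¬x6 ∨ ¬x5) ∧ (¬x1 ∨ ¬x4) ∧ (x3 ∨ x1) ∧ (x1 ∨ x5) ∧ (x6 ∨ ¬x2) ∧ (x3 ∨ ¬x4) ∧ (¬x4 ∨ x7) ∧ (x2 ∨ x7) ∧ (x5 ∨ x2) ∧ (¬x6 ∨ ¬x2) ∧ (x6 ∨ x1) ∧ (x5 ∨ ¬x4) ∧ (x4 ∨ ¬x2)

Try x2 = False.
From the singleton clause (¬x4), x4 = False.
From the singleton clause (x7), x7 = True.
From the singleton clause (x5), x5 = True.
From the singleton clause (¬x6), x6 = False.
From the singleton clause (x1), x1 = True.
Every clause is now satisfied; x3 is unconstrained.

x1: True; x2: False; x3: True; x4: False; x5: True; x6: False; x7: True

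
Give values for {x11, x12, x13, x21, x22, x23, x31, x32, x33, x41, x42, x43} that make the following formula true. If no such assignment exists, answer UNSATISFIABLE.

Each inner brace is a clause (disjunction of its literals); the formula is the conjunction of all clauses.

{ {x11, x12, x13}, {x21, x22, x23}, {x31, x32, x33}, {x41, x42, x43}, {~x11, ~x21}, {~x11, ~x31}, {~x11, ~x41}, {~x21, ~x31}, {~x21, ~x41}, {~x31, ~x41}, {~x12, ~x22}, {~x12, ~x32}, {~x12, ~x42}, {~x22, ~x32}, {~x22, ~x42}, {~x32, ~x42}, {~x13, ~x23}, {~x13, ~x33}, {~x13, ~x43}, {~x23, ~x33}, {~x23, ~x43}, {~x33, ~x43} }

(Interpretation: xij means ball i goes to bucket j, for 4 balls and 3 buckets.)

Branch on x11: set x11 = 0.
Branch on x12: set x12 = 1.
Unit clause (~x22) forces x22 = 0.
Unit clause (~x32) forces x32 = 0.
Unit clause (~x42) forces x42 = 0.
Branch on x21: set x21 = 1.
Unit clause (~x31) forces x31 = 0.
Unit clause (x33) forces x33 = 1.
Unit clause (~x41) forces x41 = 0.
Unit clause (x43) forces x43 = 1.
Now (~x43) is unsatisfied and unit — conflict.
That branch fails; take x21 = 0 instead.
Unit clause (x23) forces x23 = 1.
Unit clause (~x13) forces x13 = 0.
Unit clause (~x33) forces x33 = 0.
Unit clause (x31) forces x31 = 1.
Unit clause (~x41) forces x41 = 0.
Unit clause (x43) forces x43 = 1.
Now (~x43) is unsatisfied and unit — conflict.
Both values of x21 lead to a conflict.
That branch fails; take x12 = 0 instead.
Unit clause (x13) forces x13 = 1.
Unit clause (~x23) forces x23 = 0.
Unit clause (~x33) forces x33 = 0.
Unit clause (~x43) forces x43 = 0.
Branch on x21: set x21 = 1.
Unit clause (~x31) forces x31 = 0.
Unit clause (x32) forces x32 = 1.
Unit clause (~x41) forces x41 = 0.
Unit clause (x42) forces x42 = 1.
Now (~x42) is unsatisfied and unit — conflict.
That branch fails; take x21 = 0 instead.
Unit clause (x22) forces x22 = 1.
Unit clause (~x32) forces x32 = 0.
Unit clause (x31) forces x31 = 1.
Unit clause (~x41) forces x41 = 0.
Unit clause (x42) forces x42 = 1.
Now (~x42) is unsatisfied and unit — conflict.
Both values of x21 lead to a conflict.
Both values of x12 lead to a conflict.
That branch fails; take x11 = 1 instead.
Unit clause (~x21) forces x21 = 0.
Unit clause (~x31) forces x31 = 0.
Unit clause (~x41) forces x41 = 0.
Branch on x22: set x22 = 1.
Unit clause (~x12) forces x12 = 0.
Unit clause (~x32) forces x32 = 0.
Unit clause (x33) forces x33 = 1.
Unit clause (~x42) forces x42 = 0.
Unit clause (x43) forces x43 = 1.
Now (~x43) is unsatisfied and unit — conflict.
That branch fails; take x22 = 0 instead.
Unit clause (x23) forces x23 = 1.
Unit clause (~x13) forces x13 = 0.
Unit clause (~x33) forces x33 = 0.
Unit clause (x32) forces x32 = 1.
Unit clause (~x12) forces x12 = 0.
Unit clause (~x42) forces x42 = 0.
Unit clause (x43) forces x43 = 1.
Now (~x43) is unsatisfied and unit — conflict.
Both values of x22 lead to a conflict.
Both values of x11 lead to a conflict.

UNSATISFIABLE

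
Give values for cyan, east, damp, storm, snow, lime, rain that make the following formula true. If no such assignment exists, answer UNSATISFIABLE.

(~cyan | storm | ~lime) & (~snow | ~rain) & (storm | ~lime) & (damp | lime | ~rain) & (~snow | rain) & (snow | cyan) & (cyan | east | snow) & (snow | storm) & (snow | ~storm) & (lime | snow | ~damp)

UNSATISFIABLE

Suppose snow = 0.
The clause (cyan) is unit, so cyan = 1.
The clause (storm) is unit, so storm = 1.
That conflicts with the unit clause (~storm).
So snow must be the other value — set snow = 1.
The clause (~rain) is unit, so rain = 0.
That conflicts with the unit clause (rain).
Both values of snow lead to a conflict.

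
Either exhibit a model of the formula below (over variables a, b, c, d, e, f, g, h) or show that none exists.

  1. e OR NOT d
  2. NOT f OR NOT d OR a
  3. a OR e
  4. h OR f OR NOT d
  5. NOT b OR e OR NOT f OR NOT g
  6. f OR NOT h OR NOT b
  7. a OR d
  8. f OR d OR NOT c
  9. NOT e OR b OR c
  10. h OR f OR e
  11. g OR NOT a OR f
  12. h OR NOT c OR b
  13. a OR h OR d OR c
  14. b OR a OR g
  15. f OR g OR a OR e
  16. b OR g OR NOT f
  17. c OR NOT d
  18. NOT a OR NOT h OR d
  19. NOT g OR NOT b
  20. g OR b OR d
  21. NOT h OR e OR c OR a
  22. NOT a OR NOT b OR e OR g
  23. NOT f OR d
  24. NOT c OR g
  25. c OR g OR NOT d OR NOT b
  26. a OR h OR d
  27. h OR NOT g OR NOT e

Try e = true.
Try a = false.
From the singleton clause (d), d = true.
From the singleton clause (NOT f), f = false.
From the singleton clause (h), h = true.
From the singleton clause (NOT b), b = false.
From the singleton clause (c), c = true.
From the singleton clause (g), g = true.
Every clause now holds.

a=false,  b=false,  c=true,  d=true,  e=true,  f=false,  g=true,  h=true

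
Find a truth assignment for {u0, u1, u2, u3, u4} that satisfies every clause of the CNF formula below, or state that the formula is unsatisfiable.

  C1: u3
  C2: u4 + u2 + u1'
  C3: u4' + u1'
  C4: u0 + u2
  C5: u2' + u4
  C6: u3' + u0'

The clause (u3) is unit, so u3 = 1.
The clause (u0') is unit, so u0 = 0.
The clause (u2) is unit, so u2 = 1.
The clause (u4) is unit, so u4 = 1.
The clause (u1') is unit, so u1 = 0.
This assignment satisfies each clause.

u0 ↦ 0; u1 ↦ 0; u2 ↦ 1; u3 ↦ 1; u4 ↦ 1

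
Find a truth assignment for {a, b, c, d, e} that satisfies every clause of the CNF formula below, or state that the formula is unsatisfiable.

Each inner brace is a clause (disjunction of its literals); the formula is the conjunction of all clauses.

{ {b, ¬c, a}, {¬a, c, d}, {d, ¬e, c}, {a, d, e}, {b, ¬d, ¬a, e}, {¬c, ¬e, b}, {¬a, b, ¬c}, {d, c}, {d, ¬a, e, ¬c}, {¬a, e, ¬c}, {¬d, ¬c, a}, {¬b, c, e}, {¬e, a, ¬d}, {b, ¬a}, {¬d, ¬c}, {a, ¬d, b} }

a: True, b: True, c: True, d: False, e: True

Branch on d: set d = False.
Unit clause (c) forces c = True.
Branch on b: set b = True.
Branch on a: set a = True.
Unit clause (e) forces e = True.
Every clause now holds.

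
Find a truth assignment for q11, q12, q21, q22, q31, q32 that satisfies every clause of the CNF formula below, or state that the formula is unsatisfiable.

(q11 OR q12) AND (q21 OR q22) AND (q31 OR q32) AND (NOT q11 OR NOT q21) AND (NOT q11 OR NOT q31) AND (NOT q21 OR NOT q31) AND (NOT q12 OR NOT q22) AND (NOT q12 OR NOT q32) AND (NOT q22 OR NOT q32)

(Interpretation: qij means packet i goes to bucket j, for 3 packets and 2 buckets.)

Try q11 = true.
(NOT q21) alone gives q21 = false.
(q22) alone gives q22 = true.
(NOT q31) alone gives q31 = false.
(q32) alone gives q32 = true.
Now (NOT q32) is unsatisfied and unit — conflict.
That branch fails; take q11 = false instead.
(q12) alone gives q12 = true.
(NOT q22) alone gives q22 = false.
(q21) alone gives q21 = true.
(NOT q31) alone gives q31 = false.
(q32) alone gives q32 = true.
Now (NOT q32) is unsatisfied and unit — conflict.
Neither q11 = true nor q11 = false works.

UNSATISFIABLE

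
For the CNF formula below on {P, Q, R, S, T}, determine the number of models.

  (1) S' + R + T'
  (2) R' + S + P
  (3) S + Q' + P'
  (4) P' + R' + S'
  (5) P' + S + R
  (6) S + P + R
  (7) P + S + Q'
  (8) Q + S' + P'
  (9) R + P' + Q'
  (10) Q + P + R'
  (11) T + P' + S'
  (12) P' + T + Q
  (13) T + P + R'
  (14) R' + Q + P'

There are 2^5 = 32 truth assignments over (P, Q, R, S, T).
Split on S. With S = 1, the clauses containing S are satisfied and S' drops from the rest; 3 of the 2^4 = 16 assignments to the other variables satisfy what remains.
With S = 0, by the same count on the reduced clause set, 0 assignments work.
Total: 3 + 0 = 3.

3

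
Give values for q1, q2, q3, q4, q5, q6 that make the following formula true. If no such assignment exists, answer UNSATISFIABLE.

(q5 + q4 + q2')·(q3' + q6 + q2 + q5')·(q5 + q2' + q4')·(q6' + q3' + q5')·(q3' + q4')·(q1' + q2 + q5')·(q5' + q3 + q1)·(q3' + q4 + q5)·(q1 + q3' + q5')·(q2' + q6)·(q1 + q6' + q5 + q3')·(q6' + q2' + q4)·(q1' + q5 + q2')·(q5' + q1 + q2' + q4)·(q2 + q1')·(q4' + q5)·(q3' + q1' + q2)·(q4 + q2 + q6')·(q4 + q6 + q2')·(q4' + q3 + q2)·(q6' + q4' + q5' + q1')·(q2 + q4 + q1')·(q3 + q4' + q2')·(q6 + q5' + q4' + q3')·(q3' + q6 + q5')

q1: 0,  q2: 0,  q3: 0,  q4: 0,  q5: 0,  q6: 0

Branch on q3: set q3 = 0.
Branch on q5: set q5 = 0.
The clause (q4') is unit, so q4 = 0.
The clause (q2') is unit, so q2 = 0.
The clause (q1') is unit, so q1 = 0.
The clause (q6') is unit, so q6 = 0.
This assignment satisfies each clause.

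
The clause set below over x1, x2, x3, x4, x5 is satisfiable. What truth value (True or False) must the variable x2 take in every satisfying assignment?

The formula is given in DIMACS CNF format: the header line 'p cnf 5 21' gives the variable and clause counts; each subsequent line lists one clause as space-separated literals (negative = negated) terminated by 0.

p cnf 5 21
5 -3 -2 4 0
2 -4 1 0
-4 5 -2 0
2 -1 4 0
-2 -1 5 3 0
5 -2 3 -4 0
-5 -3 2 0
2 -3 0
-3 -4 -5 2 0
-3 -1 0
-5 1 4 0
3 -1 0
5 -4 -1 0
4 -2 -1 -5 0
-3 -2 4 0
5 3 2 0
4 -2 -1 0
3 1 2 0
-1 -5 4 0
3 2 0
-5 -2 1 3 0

Suppose x2 = False.
From the singleton clause (¬x3), x3 = False.
That conflicts with the unit clause (x3).
So every satisfying assignment has x2 = True.

True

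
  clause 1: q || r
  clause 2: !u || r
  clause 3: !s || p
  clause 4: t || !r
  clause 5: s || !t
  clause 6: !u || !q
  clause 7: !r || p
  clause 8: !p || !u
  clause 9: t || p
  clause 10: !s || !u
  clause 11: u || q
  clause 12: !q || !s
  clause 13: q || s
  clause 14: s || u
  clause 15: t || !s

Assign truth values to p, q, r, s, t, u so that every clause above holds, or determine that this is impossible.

Suppose q = true.
From the singleton clause (!u), u = false.
From the singleton clause (!s), s = false.
But (s) is also a unit clause — contradiction.
Undo q and try q = false.
From the singleton clause (r), r = true.
From the singleton clause (t), t = true.
From the singleton clause (s), s = true.
From the singleton clause (p), p = true.
From the singleton clause (!u), u = false.
But (u) is also a unit clause — contradiction.
Either choice for q ends in contradiction.

UNSATISFIABLE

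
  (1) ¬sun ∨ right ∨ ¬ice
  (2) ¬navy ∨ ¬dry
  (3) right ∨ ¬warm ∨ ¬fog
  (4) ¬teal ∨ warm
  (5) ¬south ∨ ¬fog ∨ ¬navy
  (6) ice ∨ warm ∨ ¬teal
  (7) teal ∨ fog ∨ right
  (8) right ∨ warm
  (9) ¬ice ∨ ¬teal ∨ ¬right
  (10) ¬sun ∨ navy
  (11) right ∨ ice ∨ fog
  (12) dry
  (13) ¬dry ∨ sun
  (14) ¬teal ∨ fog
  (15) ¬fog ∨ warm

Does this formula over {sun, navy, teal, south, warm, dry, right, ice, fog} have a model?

No

Unit clause (dry) forces dry = True.
Unit clause (¬navy) forces navy = False.
Unit clause (¬sun) forces sun = False.
Now (sun) is unsatisfied and unit — conflict.
No assignment satisfies every clause.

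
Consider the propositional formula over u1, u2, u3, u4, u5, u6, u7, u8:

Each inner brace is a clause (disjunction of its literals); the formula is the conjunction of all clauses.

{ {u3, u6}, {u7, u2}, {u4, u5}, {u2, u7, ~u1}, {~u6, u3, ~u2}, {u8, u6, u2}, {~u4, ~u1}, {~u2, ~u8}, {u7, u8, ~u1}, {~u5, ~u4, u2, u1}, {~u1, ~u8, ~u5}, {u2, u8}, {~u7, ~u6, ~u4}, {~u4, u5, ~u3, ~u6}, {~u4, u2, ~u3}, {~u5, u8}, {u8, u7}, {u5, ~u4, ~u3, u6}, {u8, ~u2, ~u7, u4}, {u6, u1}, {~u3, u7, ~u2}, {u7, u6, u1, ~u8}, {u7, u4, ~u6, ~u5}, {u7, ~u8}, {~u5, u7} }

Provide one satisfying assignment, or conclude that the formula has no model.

Case u3 = 0:
The clause (u6) is unit, so u6 = 1.
The clause (~u2) is unit, so u2 = 0.
The clause (u7) is unit, so u7 = 1.
The clause (u8) is unit, so u8 = 1.
The clause (~u4) is unit, so u4 = 0.
The clause (u5) is unit, so u5 = 1.
The clause (~u1) is unit, so u1 = 0.
This assignment satisfies each clause.

u1 ↦ 0; u2 ↦ 0; u3 ↦ 0; u4 ↦ 0; u5 ↦ 1; u6 ↦ 1; u7 ↦ 1; u8 ↦ 1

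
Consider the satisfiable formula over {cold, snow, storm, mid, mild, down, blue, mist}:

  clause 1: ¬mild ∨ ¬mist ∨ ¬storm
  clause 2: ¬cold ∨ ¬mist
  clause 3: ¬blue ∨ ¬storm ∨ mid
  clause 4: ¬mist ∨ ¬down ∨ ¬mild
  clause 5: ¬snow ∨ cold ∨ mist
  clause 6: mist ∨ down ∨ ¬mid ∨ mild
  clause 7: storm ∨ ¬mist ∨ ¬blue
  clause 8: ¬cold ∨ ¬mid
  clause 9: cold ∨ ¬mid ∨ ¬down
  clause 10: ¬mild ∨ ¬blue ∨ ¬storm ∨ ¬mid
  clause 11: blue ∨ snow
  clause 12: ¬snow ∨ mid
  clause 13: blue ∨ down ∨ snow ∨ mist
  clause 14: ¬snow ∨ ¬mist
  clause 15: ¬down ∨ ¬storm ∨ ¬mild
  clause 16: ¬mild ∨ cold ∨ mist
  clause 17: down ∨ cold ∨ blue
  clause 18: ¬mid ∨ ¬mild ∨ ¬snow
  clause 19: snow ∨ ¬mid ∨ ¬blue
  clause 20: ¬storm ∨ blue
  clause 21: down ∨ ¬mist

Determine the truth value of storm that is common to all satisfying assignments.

False

Suppose storm = True.
From the singleton clause (blue), blue = True.
From the singleton clause (mid), mid = True.
From the singleton clause (¬cold), cold = False.
From the singleton clause (¬down), down = False.
From the singleton clause (¬mild), mild = False.
From the singleton clause (mist), mist = True.
Now (¬mist) is unsatisfied and unit — conflict.
So every satisfying assignment has storm = False.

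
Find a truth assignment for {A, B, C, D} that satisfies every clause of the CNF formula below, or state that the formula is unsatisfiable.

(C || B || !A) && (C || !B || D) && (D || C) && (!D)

(!D) alone gives D = false.
(C) alone gives C = true.
Every clause is now satisfied; A, B are unconstrained.

A=true; B=false; C=true; D=false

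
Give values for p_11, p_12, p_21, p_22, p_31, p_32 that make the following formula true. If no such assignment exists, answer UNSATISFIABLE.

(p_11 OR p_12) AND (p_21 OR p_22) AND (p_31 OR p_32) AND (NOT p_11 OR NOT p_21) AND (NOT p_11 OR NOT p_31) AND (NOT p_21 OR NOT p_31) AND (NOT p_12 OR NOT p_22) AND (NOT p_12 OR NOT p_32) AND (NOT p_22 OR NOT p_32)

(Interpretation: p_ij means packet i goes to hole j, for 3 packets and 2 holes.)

UNSATISFIABLE

Branch on p_11: set p_11 = true.
(NOT p_21) alone gives p_21 = false.
(p_22) alone gives p_22 = true.
(NOT p_31) alone gives p_31 = false.
(p_32) alone gives p_32 = true.
Now (NOT p_32) is unsatisfied and unit — conflict.
That branch fails; take p_11 = false instead.
(p_12) alone gives p_12 = true.
(NOT p_22) alone gives p_22 = false.
(p_21) alone gives p_21 = true.
(NOT p_31) alone gives p_31 = false.
(p_32) alone gives p_32 = true.
Now (NOT p_32) is unsatisfied and unit — conflict.
Either choice for p_11 ends in contradiction.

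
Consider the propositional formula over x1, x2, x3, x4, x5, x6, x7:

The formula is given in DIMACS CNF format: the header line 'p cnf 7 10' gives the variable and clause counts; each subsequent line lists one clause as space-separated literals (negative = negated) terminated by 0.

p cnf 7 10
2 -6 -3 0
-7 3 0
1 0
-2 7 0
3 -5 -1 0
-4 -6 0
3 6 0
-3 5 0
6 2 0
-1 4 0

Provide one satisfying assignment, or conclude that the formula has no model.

x1 ↦ True; x2 ↦ True; x3 ↦ True; x4 ↦ True; x5 ↦ True; x6 ↦ False; x7 ↦ True

The clause (x1) is unit, so x1 = True.
The clause (x4) is unit, so x4 = True.
The clause (¬x6) is unit, so x6 = False.
The clause (x3) is unit, so x3 = True.
The clause (x5) is unit, so x5 = True.
The clause (x2) is unit, so x2 = True.
The clause (x7) is unit, so x7 = True.
Every clause now holds.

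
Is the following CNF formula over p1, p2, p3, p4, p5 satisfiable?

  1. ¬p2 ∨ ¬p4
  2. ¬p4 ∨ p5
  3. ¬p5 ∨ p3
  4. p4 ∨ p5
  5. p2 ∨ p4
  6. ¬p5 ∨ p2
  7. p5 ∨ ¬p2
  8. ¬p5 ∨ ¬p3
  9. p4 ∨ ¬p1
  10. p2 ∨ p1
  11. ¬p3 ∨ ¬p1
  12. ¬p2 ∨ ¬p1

Branch on p2: set p2 = False.
(p4) alone gives p4 = True.
(p5) alone gives p5 = True.
But (¬p5) is also a unit clause — contradiction.
Backtrack on p2: now try p2 = True.
(¬p4) alone gives p4 = False.
(p5) alone gives p5 = True.
(p3) alone gives p3 = True.
But (¬p3) is also a unit clause — contradiction.
Either choice for p2 ends in contradiction.
No assignment satisfies every clause.

Unsatisfiable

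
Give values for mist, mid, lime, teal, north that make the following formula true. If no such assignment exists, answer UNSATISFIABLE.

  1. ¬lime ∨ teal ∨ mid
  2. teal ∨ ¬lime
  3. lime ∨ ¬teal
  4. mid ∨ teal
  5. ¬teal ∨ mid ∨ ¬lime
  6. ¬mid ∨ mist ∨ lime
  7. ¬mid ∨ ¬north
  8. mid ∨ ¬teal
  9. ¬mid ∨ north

Try teal = True.
(lime) alone gives lime = True.
(mid) alone gives mid = True.
(¬north) alone gives north = False.
That conflicts with the unit clause (north).
Undo teal and try teal = False.
(¬lime) alone gives lime = False.
(mid) alone gives mid = True.
(mist) alone gives mist = True.
(¬north) alone gives north = False.
That conflicts with the unit clause (north).
Either choice for teal ends in contradiction.

UNSATISFIABLE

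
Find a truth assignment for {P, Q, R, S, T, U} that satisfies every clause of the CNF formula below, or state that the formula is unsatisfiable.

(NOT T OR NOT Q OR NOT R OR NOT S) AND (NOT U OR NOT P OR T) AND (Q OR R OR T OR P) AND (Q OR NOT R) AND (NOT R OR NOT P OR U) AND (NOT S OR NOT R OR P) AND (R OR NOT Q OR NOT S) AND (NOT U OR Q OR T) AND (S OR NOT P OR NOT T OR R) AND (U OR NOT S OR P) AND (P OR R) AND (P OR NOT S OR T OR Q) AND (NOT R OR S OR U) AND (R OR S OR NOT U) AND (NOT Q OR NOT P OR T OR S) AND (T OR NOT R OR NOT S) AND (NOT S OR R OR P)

Suppose Q = false.
(NOT R) alone gives R = false.
(P) alone gives P = true.
Suppose U = true.
(T) alone gives T = true.
(S) alone gives S = true.
All clauses are satisfied.

P=true, Q=false, R=false, S=true, T=true, U=true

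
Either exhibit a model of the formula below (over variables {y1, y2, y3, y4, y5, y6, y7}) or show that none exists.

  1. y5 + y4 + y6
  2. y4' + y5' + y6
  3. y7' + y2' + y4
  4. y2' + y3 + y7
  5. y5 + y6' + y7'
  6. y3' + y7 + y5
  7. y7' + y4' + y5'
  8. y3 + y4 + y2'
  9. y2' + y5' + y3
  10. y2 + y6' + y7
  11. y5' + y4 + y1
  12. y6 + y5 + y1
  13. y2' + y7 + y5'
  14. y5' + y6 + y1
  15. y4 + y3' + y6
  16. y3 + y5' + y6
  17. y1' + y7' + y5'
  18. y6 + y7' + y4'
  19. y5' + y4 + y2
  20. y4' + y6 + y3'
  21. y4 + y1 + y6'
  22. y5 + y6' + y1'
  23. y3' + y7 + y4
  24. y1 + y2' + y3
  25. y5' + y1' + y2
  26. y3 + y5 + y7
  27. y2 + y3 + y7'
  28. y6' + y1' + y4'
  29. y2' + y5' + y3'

UNSATISFIABLE

Case y5 = 1:
Case y4 = 0:
Unit clause (y1) forces y1 = 1.
Unit clause (y7') forces y7 = 0.
Unit clause (y2') forces y2 = 0.
That conflicts with the unit clause (y2).
Backtrack on y4: now try y4 = 1.
Unit clause (y6) forces y6 = 1.
Unit clause (y7') forces y7 = 0.
Unit clause (y2) forces y2 = 1.
That conflicts with the unit clause (y2').
Neither y4 = 1 nor y4 = 0 works.
Backtrack on y5: now try y5 = 0.
Case y4 = 1:
Case y6 = 0:
Unit clause (y1) forces y1 = 1.
Unit clause (y7') forces y7 = 0.
Unit clause (y3') forces y3 = 0.
That conflicts with the unit clause (y3).
Backtrack on y6: now try y6 = 1.
Unit clause (y7') forces y7 = 0.
Unit clause (y3') forces y3 = 0.
That conflicts with the unit clause (y3).
Neither y6 = 1 nor y6 = 0 works.
Backtrack on y4: now try y4 = 0.
Unit clause (y6) forces y6 = 1.
Unit clause (y7') forces y7 = 0.
Unit clause (y3') forces y3 = 0.
That conflicts with the unit clause (y3).
Neither y4 = 1 nor y4 = 0 works.
Neither y5 = 1 nor y5 = 0 works.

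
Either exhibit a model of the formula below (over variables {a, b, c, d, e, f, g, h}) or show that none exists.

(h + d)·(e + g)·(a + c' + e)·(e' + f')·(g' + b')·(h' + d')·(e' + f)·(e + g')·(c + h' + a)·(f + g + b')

Branch on h: set h = 1.
The clause (d') is unit, so d = 0.
Branch on e: set e = 1.
The clause (f') is unit, so f = 0.
That conflicts with the unit clause (f).
That branch fails; take e = 0 instead.
The clause (g) is unit, so g = 1.
That conflicts with the unit clause (g').
Both values of e lead to a conflict.
That branch fails; take h = 0 instead.
The clause (d) is unit, so d = 1.
Branch on e: set e = 1.
The clause (f') is unit, so f = 0.
That conflicts with the unit clause (f).
That branch fails; take e = 0 instead.
The clause (g) is unit, so g = 1.
That conflicts with the unit clause (g').
Both values of e lead to a conflict.
Both values of h lead to a conflict.

UNSATISFIABLE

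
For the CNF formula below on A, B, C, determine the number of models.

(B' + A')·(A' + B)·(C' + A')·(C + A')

4

There are 2^3 = 8 truth assignments over (A, B, C).
Split on A. With A = 1, the clauses containing A are satisfied and A' drops from the rest; 0 of the 2^2 = 4 assignments to the other variables satisfy what remains.
With A = 0, by the same count on the reduced clause set, 4 assignments work.
(One model: A=F, B=F, C=F.)
Total: 0 + 4 = 4.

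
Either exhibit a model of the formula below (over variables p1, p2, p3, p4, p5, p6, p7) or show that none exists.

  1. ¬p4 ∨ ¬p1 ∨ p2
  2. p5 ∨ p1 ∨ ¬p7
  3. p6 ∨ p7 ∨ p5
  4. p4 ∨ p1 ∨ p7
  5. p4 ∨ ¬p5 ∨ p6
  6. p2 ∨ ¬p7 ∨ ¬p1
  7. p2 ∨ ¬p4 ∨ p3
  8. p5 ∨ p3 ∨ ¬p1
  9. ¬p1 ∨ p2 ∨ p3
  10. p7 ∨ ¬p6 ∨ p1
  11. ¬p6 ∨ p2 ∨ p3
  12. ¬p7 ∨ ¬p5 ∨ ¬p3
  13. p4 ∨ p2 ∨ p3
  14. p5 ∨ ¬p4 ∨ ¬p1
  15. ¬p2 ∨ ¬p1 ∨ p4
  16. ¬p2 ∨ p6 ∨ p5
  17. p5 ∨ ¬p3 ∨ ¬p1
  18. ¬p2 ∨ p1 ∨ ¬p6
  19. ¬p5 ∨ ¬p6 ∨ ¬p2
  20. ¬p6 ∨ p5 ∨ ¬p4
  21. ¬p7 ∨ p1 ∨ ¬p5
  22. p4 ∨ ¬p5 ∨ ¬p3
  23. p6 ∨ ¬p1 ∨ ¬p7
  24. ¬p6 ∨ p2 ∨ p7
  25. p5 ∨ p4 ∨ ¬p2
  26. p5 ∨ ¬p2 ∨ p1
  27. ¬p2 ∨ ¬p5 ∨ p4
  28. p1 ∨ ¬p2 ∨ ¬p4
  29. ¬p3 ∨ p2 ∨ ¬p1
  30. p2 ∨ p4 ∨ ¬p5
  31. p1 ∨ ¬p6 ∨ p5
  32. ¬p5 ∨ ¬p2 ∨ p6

Suppose p4 = True.
Suppose p1 = False.
Unit clause (¬p2) forces p2 = False.
Unit clause (p3) forces p3 = True.
Suppose p5 = True.
Unit clause (¬p7) forces p7 = False.
Unit clause (¬p6) forces p6 = False.
All clauses are satisfied.

p1: False, p2: False, p3: True, p4: True, p5: True, p6: False, p7: False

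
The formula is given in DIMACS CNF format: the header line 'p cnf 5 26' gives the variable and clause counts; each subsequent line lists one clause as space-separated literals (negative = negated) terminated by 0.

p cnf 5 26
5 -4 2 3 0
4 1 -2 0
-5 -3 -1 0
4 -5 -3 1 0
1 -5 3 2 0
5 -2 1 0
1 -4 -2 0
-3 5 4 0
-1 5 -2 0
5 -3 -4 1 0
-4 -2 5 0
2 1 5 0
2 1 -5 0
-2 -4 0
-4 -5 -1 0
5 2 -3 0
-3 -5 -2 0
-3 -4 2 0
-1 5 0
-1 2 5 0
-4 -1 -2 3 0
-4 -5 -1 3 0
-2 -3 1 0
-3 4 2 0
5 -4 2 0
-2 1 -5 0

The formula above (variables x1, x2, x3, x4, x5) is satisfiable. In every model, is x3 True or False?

False

Suppose x3 = True.
Case x5 = False:
Unit clause (x4) forces x4 = True.
Unit clause (x1) forces x1 = True.
That conflicts with the unit clause (¬x1).
So x5 must be the other value — set x5 = True.
Unit clause (¬x1) forces x1 = False.
Unit clause (x4) forces x4 = True.
Unit clause (¬x2) forces x2 = False.
That conflicts with the unit clause (x2).
Both values of x5 lead to a conflict.
So every satisfying assignment has x3 = False.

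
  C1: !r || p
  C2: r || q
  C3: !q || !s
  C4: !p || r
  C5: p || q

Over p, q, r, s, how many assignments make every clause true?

There are 2^4 = 16 truth assignments over (p, q, r, s).
Split on q. With q = true, the clauses containing q are satisfied and !q drops from the rest; 2 of the 2^3 = 8 assignments to the other variables satisfy what remains.
With q = false, by the same count on the reduced clause set, 2 assignments work.
(One model: p=F, q=T, r=F, s=F.)
Total: 2 + 2 = 4.

4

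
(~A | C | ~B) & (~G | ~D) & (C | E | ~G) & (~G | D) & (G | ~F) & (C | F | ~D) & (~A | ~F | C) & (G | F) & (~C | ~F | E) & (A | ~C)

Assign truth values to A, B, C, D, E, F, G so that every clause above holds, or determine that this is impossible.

UNSATISFIABLE

Try G = 0.
Unit clause (~F) forces F = 0.
That conflicts with the unit clause (F).
Backtrack on G: now try G = 1.
Unit clause (~D) forces D = 0.
That conflicts with the unit clause (D).
Neither G = 1 nor G = 0 works.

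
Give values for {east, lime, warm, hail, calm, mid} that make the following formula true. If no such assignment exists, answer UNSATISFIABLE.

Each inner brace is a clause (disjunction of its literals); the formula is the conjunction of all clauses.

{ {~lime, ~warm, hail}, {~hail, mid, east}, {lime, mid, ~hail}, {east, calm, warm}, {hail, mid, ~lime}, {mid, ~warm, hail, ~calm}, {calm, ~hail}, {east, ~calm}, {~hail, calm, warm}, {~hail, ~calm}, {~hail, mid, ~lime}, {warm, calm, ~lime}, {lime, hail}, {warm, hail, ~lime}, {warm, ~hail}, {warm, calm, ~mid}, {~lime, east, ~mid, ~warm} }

Branch on calm: set calm = 1.
Unit clause (east) forces east = 1.
Unit clause (~hail) forces hail = 0.
Unit clause (lime) forces lime = 1.
Unit clause (~warm) forces warm = 0.
Now (warm) is unsatisfied and unit — conflict.
Backtrack on calm: now try calm = 0.
Unit clause (~hail) forces hail = 0.
Unit clause (lime) forces lime = 1.
Unit clause (~warm) forces warm = 0.
Now (warm) is unsatisfied and unit — conflict.
Both values of calm lead to a conflict.

UNSATISFIABLE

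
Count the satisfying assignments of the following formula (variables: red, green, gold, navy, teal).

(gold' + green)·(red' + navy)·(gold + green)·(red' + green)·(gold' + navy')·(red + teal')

There are 2^5 = 32 truth assignments over (red, green, gold, navy, teal).
Split on green. With green = 1, the clauses containing green are satisfied and green' drops from the rest; 5 of the 2^4 = 16 assignments to the other variables satisfy what remains.
With green = 0, by the same count on the reduced clause set, 0 assignments work.
(One model: red=F, green=T, gold=F, navy=F, teal=F.)
Total: 5 + 0 = 5.

5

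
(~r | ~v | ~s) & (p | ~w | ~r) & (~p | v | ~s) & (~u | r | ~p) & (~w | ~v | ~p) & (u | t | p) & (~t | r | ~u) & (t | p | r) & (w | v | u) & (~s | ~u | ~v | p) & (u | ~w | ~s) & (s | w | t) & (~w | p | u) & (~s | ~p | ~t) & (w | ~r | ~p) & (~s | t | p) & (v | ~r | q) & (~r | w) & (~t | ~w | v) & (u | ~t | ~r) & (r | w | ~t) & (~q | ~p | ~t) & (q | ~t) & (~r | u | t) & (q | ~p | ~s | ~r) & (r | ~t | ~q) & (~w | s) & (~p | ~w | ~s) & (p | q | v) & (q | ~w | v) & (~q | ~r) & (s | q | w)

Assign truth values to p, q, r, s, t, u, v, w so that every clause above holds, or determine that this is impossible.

p=1,  q=1,  r=0,  s=1,  t=0,  u=0,  v=1,  w=0

Suppose r = 0.
Suppose u = 0.
Suppose t = 0.
(p) alone gives p = 1.
Suppose v = 1.
(~w) alone gives w = 0.
(s) alone gives s = 1.
No clause remains; q is free.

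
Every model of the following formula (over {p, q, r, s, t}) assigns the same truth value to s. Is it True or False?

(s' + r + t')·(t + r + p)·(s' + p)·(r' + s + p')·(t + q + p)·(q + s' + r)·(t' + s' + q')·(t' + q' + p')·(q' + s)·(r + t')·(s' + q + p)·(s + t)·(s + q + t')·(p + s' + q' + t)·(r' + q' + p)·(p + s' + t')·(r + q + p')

Suppose s = 0.
The clause (q') is unit, so q = 0.
The clause (t) is unit, so t = 1.
That conflicts with the unit clause (t').
So every satisfying assignment has s = True.

True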